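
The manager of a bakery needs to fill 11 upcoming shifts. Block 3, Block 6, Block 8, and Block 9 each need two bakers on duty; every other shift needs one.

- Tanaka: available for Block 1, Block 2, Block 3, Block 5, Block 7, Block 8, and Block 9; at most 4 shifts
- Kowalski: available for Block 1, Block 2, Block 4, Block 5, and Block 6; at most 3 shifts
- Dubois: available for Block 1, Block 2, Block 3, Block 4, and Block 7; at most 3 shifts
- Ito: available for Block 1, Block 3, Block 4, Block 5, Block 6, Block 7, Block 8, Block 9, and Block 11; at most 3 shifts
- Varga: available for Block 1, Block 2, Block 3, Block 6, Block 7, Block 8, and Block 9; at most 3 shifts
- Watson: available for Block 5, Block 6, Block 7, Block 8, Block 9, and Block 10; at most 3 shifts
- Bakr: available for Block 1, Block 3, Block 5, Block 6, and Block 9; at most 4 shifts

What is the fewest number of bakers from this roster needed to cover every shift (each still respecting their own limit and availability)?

5

15 slots to fill and no one can take more than 4, so at least ⌈15/4⌉ = 4 bakers are needed.
Any 4 bakers together have capacity at most 4+4+3+3 = 14 < 15 slots, so 4 can never suffice.
Tanaka, Kowalski, Dubois, Ito, and Watson alone can cover everything: Block 1→Kowalski, Block 2→Tanaka, Block 3→Tanaka+Dubois, Block 4→Kowalski, Block 5→Watson, Block 6→Kowalski+Ito, Block 7→Dubois, Block 8→Tanaka+Ito, Block 9→Tanaka+Watson, Block 10→Watson, Block 11→Ito.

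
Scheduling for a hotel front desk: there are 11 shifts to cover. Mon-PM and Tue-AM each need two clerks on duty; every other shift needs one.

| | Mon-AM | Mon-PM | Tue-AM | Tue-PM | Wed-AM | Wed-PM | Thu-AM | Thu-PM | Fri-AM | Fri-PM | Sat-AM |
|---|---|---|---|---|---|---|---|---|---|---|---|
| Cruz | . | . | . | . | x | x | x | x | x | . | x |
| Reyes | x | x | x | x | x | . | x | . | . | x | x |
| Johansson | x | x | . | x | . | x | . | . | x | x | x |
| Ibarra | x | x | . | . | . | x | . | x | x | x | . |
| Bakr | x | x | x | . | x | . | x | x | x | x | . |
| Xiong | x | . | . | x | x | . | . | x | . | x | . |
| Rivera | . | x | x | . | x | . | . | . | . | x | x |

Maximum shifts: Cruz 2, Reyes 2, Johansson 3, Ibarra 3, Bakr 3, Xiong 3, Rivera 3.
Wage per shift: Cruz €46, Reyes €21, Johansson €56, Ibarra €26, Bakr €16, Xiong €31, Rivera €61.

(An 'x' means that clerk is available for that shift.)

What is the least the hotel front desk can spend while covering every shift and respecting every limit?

Picking the cheapest available clerk for each shift independently would cost €238, but that ignores the shift limits.
An optimal schedule: Mon-AM→Xiong, Mon-PM→Bakr+Ibarra, Tue-AM→Bakr+Reyes, Tue-PM→Reyes, Wed-AM→Xiong, Wed-PM→Ibarra, Thu-AM→Bakr, Thu-PM→Ibarra, Fri-AM→Cruz, Fri-PM→Xiong, Sat-AM→Cruz.
Total: 31 + 16 + 26 + 16 + 21 + 21 + 31 + 26 + 16 + 26 + 46 + 31 + 46 = €353.

€353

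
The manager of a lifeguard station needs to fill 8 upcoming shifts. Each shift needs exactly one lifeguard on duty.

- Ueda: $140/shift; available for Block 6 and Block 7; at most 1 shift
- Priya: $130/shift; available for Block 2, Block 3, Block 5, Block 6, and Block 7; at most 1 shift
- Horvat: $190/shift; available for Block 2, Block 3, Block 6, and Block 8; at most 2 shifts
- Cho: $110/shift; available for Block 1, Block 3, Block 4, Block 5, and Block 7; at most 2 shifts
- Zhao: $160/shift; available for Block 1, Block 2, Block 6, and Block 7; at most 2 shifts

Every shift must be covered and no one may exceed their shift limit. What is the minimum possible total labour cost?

$1190

Block 4 can only be covered by Cho, so that assignment is forced.
Block 8 can only be covered by Horvat, so that assignment is forced.
Picking the cheapest available lifeguard for each shift independently would cost $1000, but that ignores the shift limits.
An optimal schedule: Block 1→Cho, Block 2→Zhao, Block 3→Horvat, Block 4→Cho, Block 5→Priya, Block 6→Ueda, Block 7→Zhao, Block 8→Horvat.
Total: 110 + 160 + 190 + 110 + 130 + 140 + 160 + 190 = $1190.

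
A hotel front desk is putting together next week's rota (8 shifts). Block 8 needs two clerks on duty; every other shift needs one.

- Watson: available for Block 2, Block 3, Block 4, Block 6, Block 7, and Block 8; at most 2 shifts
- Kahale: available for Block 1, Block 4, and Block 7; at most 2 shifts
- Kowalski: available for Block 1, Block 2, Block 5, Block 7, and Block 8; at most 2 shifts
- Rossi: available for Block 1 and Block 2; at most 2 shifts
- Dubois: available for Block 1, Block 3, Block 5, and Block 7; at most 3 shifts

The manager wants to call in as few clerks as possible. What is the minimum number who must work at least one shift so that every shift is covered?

4

9 slots to fill and no one can take more than 3, so at least ⌈9/3⌉ = 3 clerks are needed.
Any 3 clerks together have capacity at most 3+2+2 = 7 < 9 slots, so 3 can never suffice.
Watson, Kahale, Kowalski, and Dubois alone can cover everything: Block 1→Kahale, Block 2→Kowalski, Block 3→Dubois, Block 4→Kahale, Block 5→Dubois, Block 6→Watson, Block 7→Dubois, Block 8→Watson+Kowalski.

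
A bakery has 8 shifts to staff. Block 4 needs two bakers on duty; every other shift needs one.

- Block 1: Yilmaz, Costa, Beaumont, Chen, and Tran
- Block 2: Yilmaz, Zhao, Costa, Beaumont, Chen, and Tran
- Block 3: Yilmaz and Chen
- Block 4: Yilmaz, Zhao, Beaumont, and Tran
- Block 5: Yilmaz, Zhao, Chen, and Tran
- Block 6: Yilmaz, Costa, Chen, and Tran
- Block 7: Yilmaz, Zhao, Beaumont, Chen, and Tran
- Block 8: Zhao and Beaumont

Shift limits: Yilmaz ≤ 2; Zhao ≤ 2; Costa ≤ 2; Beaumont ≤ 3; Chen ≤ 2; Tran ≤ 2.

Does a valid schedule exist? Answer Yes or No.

Yes

One valid schedule: Block 1→Costa, Block 2→Beaumont, Block 3→Yilmaz, Block 4→Beaumont+Tran, Block 5→Yilmaz, Block 6→Costa, Block 7→Zhao, Block 8→Zhao.
Loads: Yilmaz 2/2, Zhao 2/2, Costa 2/2, Beaumont 2/3, Chen 0/2, Tran 1/2 — all within limits.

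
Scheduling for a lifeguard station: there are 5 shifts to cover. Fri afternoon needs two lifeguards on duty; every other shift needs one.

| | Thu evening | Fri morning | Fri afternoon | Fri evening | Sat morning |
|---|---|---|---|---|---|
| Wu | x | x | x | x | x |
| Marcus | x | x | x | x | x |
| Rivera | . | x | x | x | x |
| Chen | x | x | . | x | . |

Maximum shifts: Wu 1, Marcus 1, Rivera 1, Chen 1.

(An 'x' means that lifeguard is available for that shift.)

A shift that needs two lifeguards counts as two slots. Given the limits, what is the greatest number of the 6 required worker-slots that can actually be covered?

Total capacity across all lifeguards is 1+1+1+1 = 4, and 6 slots are needed, so at most 4 can be filled.
An assignment achieving 4: Thu evening→Wu, Fri morning→Chen, Fri afternoon→Marcus+Rivera.
Loads: Wu 1/1, Marcus 1/1, Rivera 1/1, Chen 1/1.

4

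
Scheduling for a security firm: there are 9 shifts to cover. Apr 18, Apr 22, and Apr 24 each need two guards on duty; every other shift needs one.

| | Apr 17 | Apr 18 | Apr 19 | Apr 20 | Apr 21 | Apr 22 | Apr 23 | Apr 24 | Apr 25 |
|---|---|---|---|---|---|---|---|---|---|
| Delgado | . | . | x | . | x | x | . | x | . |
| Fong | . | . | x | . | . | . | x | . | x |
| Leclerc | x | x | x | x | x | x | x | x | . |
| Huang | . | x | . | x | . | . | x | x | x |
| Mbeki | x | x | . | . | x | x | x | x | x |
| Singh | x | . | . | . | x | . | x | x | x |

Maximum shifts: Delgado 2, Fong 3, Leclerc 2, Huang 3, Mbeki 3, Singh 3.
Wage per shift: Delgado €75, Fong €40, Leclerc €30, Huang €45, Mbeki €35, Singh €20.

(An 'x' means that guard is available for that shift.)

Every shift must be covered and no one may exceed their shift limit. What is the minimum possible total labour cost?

€390

Picking the cheapest available guard for each shift independently would cost €320, but that ignores the shift limits.
An optimal schedule: Apr 17→Singh, Apr 18→Mbeki+Huang, Apr 19→Fong, Apr 20→Leclerc, Apr 21→Singh, Apr 22→Leclerc+Mbeki, Apr 23→Fong, Apr 24→Singh+Mbeki, Apr 25→Fong.
Total: 20 + 35 + 45 + 40 + 30 + 20 + 30 + 35 + 40 + 20 + 35 + 40 = €390.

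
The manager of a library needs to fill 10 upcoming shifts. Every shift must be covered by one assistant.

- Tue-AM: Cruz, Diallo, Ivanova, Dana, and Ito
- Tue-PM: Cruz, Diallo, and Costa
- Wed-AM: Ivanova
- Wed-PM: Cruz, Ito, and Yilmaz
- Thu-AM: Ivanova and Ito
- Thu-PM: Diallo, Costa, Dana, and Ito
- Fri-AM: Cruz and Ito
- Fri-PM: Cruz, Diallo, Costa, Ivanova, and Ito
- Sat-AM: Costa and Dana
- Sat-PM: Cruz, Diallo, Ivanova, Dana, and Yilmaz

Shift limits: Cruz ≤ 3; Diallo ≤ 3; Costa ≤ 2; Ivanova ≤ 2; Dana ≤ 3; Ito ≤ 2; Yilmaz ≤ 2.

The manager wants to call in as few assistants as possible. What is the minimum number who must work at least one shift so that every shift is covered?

10 slots to fill and no one can take more than 3, so at least ⌈10/3⌉ = 4 assistants are needed.
Cruz, Diallo, Costa, and Ivanova alone can cover everything: Tue-AM→Cruz, Tue-PM→Diallo, Wed-AM→Ivanova, Wed-PM→Cruz, Thu-AM→Ivanova, Thu-PM→Diallo, Fri-AM→Cruz, Fri-PM→Costa, Sat-AM→Costa, Sat-PM→Diallo.

4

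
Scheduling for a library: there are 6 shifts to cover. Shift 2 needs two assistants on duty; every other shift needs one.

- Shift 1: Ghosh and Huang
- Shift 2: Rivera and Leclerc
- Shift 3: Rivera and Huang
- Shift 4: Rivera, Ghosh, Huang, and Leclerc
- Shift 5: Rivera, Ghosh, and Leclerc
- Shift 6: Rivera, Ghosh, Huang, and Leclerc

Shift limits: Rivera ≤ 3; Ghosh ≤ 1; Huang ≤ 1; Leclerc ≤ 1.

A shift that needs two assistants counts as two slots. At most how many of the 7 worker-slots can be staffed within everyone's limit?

Total capacity across all assistants is 3+1+1+1 = 6, and 7 slots are needed, so at most 6 can be filled.
An assignment achieving 6: Shift 1→Ghosh, Shift 2→Rivera+Leclerc, Shift 3→Rivera, Shift 4→Huang, Shift 5→Rivera.
Loads: Rivera 3/3, Ghosh 1/1, Huang 1/1, Leclerc 1/1.

6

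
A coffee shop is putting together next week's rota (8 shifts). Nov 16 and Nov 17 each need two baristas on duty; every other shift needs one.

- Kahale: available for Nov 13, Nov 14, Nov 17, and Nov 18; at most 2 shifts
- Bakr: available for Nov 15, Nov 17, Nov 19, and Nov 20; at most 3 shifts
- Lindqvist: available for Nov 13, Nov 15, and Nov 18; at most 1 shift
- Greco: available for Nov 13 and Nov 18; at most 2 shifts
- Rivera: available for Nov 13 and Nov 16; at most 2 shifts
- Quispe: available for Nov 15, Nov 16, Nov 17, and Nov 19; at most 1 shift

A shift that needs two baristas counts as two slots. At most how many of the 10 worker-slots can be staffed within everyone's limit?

10

Total capacity across all baristas is 2+3+1+2+2+1 = 11, and 10 slots are needed, so at most 10 can be filled.
An assignment achieving 10: Nov 13→Greco, Nov 14→Kahale, Nov 15→Lindqvist, Nov 16→Rivera+Quispe, Nov 17→Kahale+Bakr, Nov 18→Greco, Nov 19→Bakr, Nov 20→Bakr.
Loads: Kahale 2/2, Bakr 3/3, Lindqvist 1/1, Greco 2/2, Rivera 1/2, Quispe 1/1.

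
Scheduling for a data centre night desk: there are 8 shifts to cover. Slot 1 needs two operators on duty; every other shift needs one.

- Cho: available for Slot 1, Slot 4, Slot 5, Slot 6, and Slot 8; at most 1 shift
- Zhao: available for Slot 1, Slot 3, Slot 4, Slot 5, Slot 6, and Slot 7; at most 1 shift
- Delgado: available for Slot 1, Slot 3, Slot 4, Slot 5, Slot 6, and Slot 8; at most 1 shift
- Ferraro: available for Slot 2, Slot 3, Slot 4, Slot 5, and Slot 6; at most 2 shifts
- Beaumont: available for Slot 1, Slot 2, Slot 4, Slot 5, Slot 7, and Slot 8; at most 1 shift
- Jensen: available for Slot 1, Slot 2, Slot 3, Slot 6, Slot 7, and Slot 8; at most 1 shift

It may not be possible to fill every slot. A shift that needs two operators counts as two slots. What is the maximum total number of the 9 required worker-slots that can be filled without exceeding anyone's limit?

Total capacity across all operators is 1+1+1+2+1+1 = 7, and 9 slots are needed, so at most 7 can be filled.
An assignment achieving 7: Slot 1→Beaumont+Jensen, Slot 2→Ferraro, Slot 3→Delgado, Slot 4→Ferraro, Slot 7→Zhao, Slot 8→Cho.
Loads: Cho 1/1, Zhao 1/1, Delgado 1/1, Ferraro 2/2, Beaumont 1/1, Jensen 1/1.

7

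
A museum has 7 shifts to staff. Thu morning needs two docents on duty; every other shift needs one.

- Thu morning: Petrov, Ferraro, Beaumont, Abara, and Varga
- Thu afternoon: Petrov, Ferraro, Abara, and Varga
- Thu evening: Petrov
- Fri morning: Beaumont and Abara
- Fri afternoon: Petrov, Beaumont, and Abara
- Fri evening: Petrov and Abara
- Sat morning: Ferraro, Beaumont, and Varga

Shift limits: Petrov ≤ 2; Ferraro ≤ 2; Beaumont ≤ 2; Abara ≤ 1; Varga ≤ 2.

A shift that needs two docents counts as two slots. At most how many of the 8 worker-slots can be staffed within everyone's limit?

8

Total capacity across all docents is 2+2+2+1+2 = 9, and 8 slots are needed, so at most 8 can be filled.
An assignment achieving 8: Thu morning→Abara+Varga, Thu afternoon→Ferraro, Thu evening→Petrov, Fri morning→Beaumont, Fri afternoon→Beaumont, Fri evening→Petrov, Sat morning→Ferraro.
Loads: Petrov 2/2, Ferraro 2/2, Beaumont 2/2, Abara 1/1, Varga 1/2.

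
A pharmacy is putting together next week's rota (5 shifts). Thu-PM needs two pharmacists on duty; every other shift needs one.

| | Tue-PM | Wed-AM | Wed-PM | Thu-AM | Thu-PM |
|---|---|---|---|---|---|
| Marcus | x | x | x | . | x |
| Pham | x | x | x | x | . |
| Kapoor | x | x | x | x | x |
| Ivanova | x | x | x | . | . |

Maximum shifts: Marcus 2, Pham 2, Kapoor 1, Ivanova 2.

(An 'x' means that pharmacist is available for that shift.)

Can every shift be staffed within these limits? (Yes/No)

Thu-PM can only be covered by Marcus and Kapoor, so that assignment is forced.
One valid schedule: Tue-PM→Marcus, Wed-AM→Pham, Wed-PM→Ivanova, Thu-AM→Pham, Thu-PM→Marcus+Kapoor.
Loads: Marcus 2/2, Pham 2/2, Kapoor 1/1, Ivanova 1/2 — all within limits.

Yes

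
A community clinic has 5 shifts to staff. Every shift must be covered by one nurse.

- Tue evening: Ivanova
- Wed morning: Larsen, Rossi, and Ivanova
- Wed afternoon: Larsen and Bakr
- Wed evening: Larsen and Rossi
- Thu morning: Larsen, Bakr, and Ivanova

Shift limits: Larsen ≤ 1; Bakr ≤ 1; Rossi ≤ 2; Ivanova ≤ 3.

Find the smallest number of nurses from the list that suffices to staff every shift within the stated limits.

3

5 slots to fill and no one can take more than 3, so at least ⌈5/3⌉ = 2 nurses are needed.
Shifts {Tue evening, Wed afternoon, Wed evening} need 3 slots, but among the nurses available for them (Larsen, Bakr, Rossi, and Ivanova) any 2 together supply at most 2. So 2 nurses are not enough.
Larsen, Bakr, and Ivanova alone can cover everything: Tue evening→Ivanova, Wed morning→Ivanova, Wed afternoon→Bakr, Wed evening→Larsen, Thu morning→Ivanova.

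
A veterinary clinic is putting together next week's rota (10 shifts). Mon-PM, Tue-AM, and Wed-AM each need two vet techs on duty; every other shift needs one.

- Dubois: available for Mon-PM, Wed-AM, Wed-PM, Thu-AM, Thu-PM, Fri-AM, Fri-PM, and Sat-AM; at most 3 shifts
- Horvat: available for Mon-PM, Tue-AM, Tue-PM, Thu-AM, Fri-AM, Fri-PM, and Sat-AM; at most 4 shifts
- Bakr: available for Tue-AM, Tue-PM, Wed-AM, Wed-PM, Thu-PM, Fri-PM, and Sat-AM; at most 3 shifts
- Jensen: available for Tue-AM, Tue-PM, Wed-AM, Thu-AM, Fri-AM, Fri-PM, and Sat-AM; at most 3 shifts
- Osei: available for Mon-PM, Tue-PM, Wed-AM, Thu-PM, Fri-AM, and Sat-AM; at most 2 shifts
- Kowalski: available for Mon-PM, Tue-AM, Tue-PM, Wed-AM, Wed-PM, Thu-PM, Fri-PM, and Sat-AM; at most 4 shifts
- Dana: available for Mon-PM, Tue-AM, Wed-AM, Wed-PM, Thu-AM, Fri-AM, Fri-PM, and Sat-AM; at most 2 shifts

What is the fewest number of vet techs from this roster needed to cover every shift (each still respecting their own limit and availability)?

4

13 slots to fill and no one can take more than 4, so at least ⌈13/4⌉ = 4 vet techs are needed.
Dubois, Horvat, Bakr, and Jensen alone can cover everything: Mon-PM→Dubois+Horvat, Tue-AM→Horvat+Bakr, Tue-PM→Horvat, Wed-AM→Bakr+Jensen, Wed-PM→Dubois, Thu-AM→Horvat, Thu-PM→Dubois, Fri-AM→Jensen, Fri-PM→Bakr, Sat-AM→Jensen.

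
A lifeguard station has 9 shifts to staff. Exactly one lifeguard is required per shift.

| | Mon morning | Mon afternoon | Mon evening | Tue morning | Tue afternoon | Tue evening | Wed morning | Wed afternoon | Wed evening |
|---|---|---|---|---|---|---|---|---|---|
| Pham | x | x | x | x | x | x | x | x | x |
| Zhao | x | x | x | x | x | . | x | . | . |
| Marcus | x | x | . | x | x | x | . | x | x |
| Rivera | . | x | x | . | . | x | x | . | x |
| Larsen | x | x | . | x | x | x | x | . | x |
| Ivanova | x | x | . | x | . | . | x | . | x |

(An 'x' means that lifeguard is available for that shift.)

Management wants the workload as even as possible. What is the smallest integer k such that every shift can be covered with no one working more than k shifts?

With 6 lifeguards and 9 worker-slots to fill, someone must work at least ⌈9/6⌉ = 2 shifts, so k ≥ 2.
k = 2 works: Mon morning→Zhao, Mon afternoon→Larsen, Mon evening→Pham, Tue morning→Marcus, Tue afternoon→Zhao, Tue evening→Marcus, Wed morning→Rivera, Wed afternoon→Pham, Wed evening→Rivera.
Loads: Pham 2, Zhao 2, Marcus 2, Rivera 2, Larsen 1, Ivanova 0 — all ≤ 2.

2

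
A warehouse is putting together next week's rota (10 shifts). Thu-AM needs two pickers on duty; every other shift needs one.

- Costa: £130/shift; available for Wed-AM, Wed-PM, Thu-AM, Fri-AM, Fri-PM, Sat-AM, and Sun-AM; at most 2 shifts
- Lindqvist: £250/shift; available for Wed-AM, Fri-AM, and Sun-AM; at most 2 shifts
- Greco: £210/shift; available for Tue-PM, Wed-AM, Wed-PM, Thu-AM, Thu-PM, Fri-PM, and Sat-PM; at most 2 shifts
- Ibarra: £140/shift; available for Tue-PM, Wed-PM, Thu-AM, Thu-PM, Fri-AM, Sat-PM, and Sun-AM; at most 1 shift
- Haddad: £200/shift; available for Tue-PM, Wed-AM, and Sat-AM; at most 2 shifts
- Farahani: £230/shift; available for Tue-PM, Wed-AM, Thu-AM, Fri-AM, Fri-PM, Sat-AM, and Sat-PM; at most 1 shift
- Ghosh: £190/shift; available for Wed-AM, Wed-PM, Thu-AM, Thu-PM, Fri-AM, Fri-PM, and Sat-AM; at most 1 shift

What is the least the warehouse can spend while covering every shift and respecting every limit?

£2140

Picking the cheapest available picker for each shift independently would cost £1470, but that ignores the shift limits.
An optimal schedule: Tue-PM→Haddad, Wed-AM→Lindqvist, Wed-PM→Costa, Thu-AM→Ibarra+Ghosh, Thu-PM→Greco, Fri-AM→Lindqvist, Fri-PM→Farahani, Sat-AM→Haddad, Sat-PM→Greco, Sun-AM→Costa.
Total: 200 + 250 + 130 + 140 + 190 + 210 + 250 + 230 + 200 + 210 + 130 = £2140.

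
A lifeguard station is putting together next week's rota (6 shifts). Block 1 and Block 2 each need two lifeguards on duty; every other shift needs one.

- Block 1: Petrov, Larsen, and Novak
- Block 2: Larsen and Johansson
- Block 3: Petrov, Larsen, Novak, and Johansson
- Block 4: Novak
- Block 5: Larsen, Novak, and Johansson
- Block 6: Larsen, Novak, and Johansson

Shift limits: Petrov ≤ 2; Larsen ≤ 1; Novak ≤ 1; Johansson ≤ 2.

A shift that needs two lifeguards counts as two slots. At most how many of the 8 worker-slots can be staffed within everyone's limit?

Total capacity across all lifeguards is 2+1+1+2 = 6, and 8 slots are needed, so at most 6 can be filled.
An assignment achieving 6: Block 1→Petrov, Block 2→Larsen+Johansson, Block 3→Petrov, Block 4→Novak, Block 5→Johansson.
Loads: Petrov 2/2, Larsen 1/1, Novak 1/1, Johansson 2/2.

6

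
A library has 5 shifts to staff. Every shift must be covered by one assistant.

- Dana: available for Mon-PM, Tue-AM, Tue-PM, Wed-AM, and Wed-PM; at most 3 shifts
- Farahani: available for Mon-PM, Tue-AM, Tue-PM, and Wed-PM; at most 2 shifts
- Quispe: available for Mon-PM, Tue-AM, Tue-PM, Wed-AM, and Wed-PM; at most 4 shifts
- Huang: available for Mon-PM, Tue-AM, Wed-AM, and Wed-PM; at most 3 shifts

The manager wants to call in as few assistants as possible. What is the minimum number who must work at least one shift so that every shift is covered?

5 slots to fill and no one can take more than 4, so at least ⌈5/4⌉ = 2 assistants are needed.
Dana and Farahani alone can cover everything: Mon-PM→Dana, Tue-AM→Dana, Tue-PM→Farahani, Wed-AM→Dana, Wed-PM→Farahani.

2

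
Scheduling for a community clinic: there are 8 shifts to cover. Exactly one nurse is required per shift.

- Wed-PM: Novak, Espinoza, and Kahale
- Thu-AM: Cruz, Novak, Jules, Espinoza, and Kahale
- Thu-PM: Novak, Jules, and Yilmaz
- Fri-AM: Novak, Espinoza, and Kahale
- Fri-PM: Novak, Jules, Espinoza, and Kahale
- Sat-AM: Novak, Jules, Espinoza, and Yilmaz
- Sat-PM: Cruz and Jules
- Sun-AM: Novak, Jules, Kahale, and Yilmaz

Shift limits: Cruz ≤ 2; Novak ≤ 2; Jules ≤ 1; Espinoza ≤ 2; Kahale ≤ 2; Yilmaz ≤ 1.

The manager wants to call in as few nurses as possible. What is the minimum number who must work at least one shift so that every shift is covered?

8 slots to fill and no one can take more than 2, so at least ⌈8/2⌉ = 4 nurses are needed.
Cruz, Novak, Espinoza, and Kahale alone can cover everything: Wed-PM→Espinoza, Thu-AM→Cruz, Thu-PM→Novak, Fri-AM→Espinoza, Fri-PM→Kahale, Sat-AM→Novak, Sat-PM→Cruz, Sun-AM→Kahale.

4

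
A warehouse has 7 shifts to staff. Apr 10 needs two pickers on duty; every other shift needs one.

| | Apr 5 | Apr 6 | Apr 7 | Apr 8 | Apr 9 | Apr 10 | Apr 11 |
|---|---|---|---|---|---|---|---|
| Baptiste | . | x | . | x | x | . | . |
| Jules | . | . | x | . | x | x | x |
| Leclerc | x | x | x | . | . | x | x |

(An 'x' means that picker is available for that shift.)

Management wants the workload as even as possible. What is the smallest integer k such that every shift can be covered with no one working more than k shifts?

3

With 3 pickers and 8 worker-slots to fill, someone must work at least ⌈8/3⌉ = 3 shifts, so k ≥ 3.
k = 3 works: Apr 5→Leclerc, Apr 6→Baptiste, Apr 7→Jules, Apr 8→Baptiste, Apr 9→Baptiste, Apr 10→Jules+Leclerc, Apr 11→Jules.
Loads: Baptiste 3, Jules 3, Leclerc 2 — all ≤ 3.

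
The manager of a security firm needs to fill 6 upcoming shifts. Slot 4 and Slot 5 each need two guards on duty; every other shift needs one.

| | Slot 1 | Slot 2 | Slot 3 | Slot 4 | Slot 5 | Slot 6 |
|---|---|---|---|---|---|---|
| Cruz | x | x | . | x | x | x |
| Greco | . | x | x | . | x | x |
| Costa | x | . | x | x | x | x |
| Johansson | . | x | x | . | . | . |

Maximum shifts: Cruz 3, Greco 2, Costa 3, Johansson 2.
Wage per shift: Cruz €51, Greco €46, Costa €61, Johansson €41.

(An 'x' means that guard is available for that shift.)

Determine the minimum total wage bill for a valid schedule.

€388

Slot 4 can only be covered by Cruz and Costa, so that assignment is forced.
Picking the cheapest available guard for each shift independently would cost €388, and that bound is achievable.
An optimal schedule: Slot 1→Cruz, Slot 2→Johansson, Slot 3→Johansson, Slot 4→Cruz+Costa, Slot 5→Greco+Cruz, Slot 6→Greco.
Total: 51 + 41 + 41 + 51 + 61 + 46 + 51 + 46 = €388.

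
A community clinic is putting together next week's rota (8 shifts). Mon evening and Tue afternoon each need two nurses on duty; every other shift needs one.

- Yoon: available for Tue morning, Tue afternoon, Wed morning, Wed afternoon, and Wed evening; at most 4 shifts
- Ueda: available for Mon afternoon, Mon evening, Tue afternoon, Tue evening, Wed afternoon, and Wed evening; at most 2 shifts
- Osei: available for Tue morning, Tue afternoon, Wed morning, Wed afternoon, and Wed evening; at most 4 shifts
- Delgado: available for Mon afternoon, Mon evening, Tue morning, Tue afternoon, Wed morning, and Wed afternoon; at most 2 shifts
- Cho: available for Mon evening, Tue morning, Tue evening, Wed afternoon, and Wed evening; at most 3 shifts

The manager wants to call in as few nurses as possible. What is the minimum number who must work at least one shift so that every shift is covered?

4

10 slots to fill and no one can take more than 4, so at least ⌈10/4⌉ = 3 nurses are needed.
No set of 3 nurses can cover every shift (each such set leaves at least one shift with no one available or exceeds a cap).
Yoon, Ueda, Osei, and Delgado alone can cover everything: Mon afternoon→Delgado, Mon evening→Ueda+Delgado, Tue morning→Yoon, Tue afternoon→Yoon+Osei, Tue evening→Ueda, Wed morning→Yoon, Wed afternoon→Osei, Wed evening→Yoon.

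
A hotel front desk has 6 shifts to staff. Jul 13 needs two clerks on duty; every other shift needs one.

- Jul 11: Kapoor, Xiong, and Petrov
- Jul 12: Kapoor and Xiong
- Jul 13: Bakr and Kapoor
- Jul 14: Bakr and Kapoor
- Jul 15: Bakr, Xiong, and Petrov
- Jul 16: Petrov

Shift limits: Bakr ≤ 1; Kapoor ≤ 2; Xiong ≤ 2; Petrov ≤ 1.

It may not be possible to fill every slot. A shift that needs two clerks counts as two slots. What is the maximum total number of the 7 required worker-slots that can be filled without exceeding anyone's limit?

6

Total capacity across all clerks is 1+2+2+1 = 6, and 7 slots are needed, so at most 6 can be filled.
An assignment achieving 6: Jul 11→Xiong, Jul 12→Kapoor, Jul 13→Bakr+Kapoor, Jul 15→Xiong, Jul 16→Petrov.
Loads: Bakr 1/1, Kapoor 2/2, Xiong 2/2, Petrov 1/1.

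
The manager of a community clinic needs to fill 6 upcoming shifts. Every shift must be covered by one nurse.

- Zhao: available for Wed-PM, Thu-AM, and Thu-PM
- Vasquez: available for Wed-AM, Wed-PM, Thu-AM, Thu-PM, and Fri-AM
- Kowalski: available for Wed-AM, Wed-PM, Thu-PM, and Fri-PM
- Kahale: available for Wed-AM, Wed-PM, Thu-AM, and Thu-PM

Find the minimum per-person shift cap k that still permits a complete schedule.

2

With 4 nurses and 6 worker-slots to fill, someone must work at least ⌈6/4⌉ = 2 shifts, so k ≥ 2.
k = 2 works: Wed-AM→Vasquez, Wed-PM→Zhao, Thu-AM→Zhao, Thu-PM→Kowalski, Fri-AM→Vasquez, Fri-PM→Kowalski.
Loads: Zhao 2, Vasquez 2, Kowalski 2, Kahale 0 — all ≤ 2.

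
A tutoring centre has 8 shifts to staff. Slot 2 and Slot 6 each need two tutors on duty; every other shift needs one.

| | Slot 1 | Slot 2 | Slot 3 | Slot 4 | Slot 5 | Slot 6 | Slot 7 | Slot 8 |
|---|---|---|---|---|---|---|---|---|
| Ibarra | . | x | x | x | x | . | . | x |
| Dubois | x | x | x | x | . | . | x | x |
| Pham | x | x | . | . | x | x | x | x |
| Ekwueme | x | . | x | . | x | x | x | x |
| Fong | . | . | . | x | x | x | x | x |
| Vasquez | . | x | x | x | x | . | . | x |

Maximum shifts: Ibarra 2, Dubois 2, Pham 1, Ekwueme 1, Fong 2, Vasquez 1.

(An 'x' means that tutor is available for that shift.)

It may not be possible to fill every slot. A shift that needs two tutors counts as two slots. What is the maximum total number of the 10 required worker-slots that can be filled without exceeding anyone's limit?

9

Total capacity across all tutors is 2+2+1+1+2+1 = 9, and 10 slots are needed, so at most 9 can be filled.
An assignment achieving 9: Slot 1→Dubois, Slot 2→Ibarra+Dubois, Slot 3→Ibarra, Slot 4→Fong, Slot 5→Vasquez, Slot 6→Pham+Ekwueme, Slot 7→Fong.
Loads: Ibarra 2/2, Dubois 2/2, Pham 1/1, Ekwueme 1/1, Fong 2/2, Vasquez 1/1.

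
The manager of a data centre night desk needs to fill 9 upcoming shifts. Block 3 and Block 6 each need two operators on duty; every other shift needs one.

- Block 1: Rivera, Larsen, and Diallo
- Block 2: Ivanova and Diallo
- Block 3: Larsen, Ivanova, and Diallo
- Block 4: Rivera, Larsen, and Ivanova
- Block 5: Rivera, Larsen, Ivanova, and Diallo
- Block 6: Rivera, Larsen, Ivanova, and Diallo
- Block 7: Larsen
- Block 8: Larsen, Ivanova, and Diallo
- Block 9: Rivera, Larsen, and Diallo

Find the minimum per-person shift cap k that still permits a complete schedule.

3

With 4 operators and 11 worker-slots to fill, someone must work at least ⌈11/4⌉ = 3 shifts, so k ≥ 3.
k = 3 works: Block 1→Rivera, Block 2→Ivanova, Block 3→Larsen+Ivanova, Block 4→Rivera, Block 5→Diallo, Block 6→Ivanova+Diallo, Block 7→Larsen, Block 8→Larsen, Block 9→Rivera.
Loads: Rivera 3, Larsen 3, Ivanova 3, Diallo 2 — all ≤ 3.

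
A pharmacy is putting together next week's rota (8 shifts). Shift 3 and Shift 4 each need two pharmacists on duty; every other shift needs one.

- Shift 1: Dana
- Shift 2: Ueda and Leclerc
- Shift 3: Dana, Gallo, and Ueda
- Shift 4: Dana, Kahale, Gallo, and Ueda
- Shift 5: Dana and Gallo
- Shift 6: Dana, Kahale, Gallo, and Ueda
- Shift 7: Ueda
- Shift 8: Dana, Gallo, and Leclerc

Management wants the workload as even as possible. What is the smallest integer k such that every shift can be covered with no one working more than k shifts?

2

With 5 pharmacists and 10 worker-slots to fill, someone must work at least ⌈10/5⌉ = 2 shifts, so k ≥ 2.
k = 2 works: Shift 1→Dana, Shift 2→Leclerc, Shift 3→Gallo+Ueda, Shift 4→Kahale+Gallo, Shift 5→Dana, Shift 6→Kahale, Shift 7→Ueda, Shift 8→Leclerc.
Loads: Dana 2, Kahale 2, Gallo 2, Ueda 2, Leclerc 2 — all ≤ 2.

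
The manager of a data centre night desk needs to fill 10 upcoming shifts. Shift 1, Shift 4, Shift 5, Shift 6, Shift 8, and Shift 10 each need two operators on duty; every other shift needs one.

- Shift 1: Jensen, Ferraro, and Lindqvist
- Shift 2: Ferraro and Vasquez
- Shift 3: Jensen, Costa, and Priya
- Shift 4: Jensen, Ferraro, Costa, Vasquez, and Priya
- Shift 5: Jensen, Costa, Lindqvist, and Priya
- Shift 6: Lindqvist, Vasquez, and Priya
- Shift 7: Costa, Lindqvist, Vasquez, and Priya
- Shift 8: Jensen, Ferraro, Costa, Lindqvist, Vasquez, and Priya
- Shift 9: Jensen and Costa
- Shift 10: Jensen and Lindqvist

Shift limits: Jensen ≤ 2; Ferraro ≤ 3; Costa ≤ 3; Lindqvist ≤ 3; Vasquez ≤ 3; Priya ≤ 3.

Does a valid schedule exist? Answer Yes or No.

Yes

Shift 10 can only be covered by Jensen and Lindqvist, so that assignment is forced.
One valid schedule: Shift 1→Ferraro+Lindqvist, Shift 2→Ferraro, Shift 3→Costa, Shift 4→Ferraro+Vasquez, Shift 5→Costa+Priya, Shift 6→Lindqvist+Vasquez, Shift 7→Costa, Shift 8→Vasquez+Priya, Shift 9→Jensen, Shift 10→Jensen+Lindqvist.
Loads: Jensen 2/2, Ferraro 3/3, Costa 3/3, Lindqvist 3/3, Vasquez 3/3, Priya 2/3 — all within limits.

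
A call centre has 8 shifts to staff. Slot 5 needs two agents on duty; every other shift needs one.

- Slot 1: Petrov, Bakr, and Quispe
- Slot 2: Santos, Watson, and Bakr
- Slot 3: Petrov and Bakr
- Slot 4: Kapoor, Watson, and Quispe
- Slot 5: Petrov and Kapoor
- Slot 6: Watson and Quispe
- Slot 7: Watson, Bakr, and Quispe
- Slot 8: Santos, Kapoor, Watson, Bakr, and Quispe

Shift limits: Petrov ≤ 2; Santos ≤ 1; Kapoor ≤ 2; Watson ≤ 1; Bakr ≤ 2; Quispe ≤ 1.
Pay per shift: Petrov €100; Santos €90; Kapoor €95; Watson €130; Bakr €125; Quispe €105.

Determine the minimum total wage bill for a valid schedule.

€965

Slot 5 can only be covered by Petrov and Kapoor, so that assignment is forced.
Picking the cheapest available agent for each shift independently would cost €880, but that ignores the shift limits.
An optimal schedule: Slot 1→Bakr, Slot 2→Santos, Slot 3→Petrov, Slot 4→Kapoor, Slot 5→Petrov+Kapoor, Slot 6→Watson, Slot 7→Bakr, Slot 8→Quispe.
Total: 125 + 90 + 100 + 95 + 100 + 95 + 130 + 125 + 105 = €965.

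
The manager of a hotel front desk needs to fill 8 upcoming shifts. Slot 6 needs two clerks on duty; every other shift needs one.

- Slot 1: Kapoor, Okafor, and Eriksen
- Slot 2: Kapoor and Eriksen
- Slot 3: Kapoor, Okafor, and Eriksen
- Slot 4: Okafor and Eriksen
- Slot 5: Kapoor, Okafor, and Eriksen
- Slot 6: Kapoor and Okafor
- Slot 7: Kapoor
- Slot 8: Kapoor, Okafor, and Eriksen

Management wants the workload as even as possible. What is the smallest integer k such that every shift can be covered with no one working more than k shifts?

With 3 clerks and 9 worker-slots to fill, someone must work at least ⌈9/3⌉ = 3 shifts, so k ≥ 3.
k = 3 works: Slot 1→Okafor, Slot 2→Kapoor, Slot 3→Eriksen, Slot 4→Okafor, Slot 5→Eriksen, Slot 6→Kapoor+Okafor, Slot 7→Kapoor, Slot 8→Eriksen.
Loads: Kapoor 3, Okafor 3, Eriksen 3 — all ≤ 3.

3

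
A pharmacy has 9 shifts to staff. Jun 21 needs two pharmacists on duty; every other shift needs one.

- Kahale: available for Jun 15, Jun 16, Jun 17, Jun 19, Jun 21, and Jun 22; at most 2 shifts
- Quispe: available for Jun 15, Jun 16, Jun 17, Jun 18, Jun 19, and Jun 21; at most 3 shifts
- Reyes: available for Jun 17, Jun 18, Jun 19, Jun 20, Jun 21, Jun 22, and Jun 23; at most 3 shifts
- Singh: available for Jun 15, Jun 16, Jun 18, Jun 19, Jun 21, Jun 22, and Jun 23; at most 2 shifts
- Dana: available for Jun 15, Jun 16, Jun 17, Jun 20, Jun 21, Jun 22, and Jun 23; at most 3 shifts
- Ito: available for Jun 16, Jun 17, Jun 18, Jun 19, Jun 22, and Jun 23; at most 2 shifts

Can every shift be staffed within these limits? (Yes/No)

Yes

One valid schedule: Jun 15→Kahale, Jun 16→Kahale, Jun 17→Quispe, Jun 18→Quispe, Jun 19→Quispe, Jun 20→Reyes, Jun 21→Singh+Dana, Jun 22→Reyes, Jun 23→Reyes.
Loads: Kahale 2/2, Quispe 3/3, Reyes 3/3, Singh 1/2, Dana 1/3, Ito 0/2 — all within limits.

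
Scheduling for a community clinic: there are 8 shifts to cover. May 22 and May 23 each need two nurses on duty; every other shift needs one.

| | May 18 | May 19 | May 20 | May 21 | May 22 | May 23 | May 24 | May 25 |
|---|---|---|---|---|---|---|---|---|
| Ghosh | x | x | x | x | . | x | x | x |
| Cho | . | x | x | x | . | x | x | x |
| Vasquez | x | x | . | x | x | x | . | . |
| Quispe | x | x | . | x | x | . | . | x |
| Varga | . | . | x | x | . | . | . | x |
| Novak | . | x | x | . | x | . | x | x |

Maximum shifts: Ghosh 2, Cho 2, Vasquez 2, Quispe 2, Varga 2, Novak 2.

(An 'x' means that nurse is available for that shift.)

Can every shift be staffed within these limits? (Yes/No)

One valid schedule: May 18→Ghosh, May 19→Vasquez, May 20→Varga, May 21→Quispe, May 22→Vasquez+Quispe, May 23→Ghosh+Cho, May 24→Cho, May 25→Varga.
Loads: Ghosh 2/2, Cho 2/2, Vasquez 2/2, Quispe 2/2, Varga 2/2, Novak 0/2 — all within limits.

Yes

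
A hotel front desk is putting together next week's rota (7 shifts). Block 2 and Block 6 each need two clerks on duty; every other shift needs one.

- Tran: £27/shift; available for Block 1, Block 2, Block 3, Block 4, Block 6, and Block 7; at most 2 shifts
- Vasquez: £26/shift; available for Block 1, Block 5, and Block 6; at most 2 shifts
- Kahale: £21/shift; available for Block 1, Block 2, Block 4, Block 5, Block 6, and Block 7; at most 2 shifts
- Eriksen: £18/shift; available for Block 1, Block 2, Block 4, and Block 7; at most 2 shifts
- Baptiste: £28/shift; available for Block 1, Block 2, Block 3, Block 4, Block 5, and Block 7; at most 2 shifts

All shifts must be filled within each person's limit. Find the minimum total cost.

Picking the cheapest available clerk for each shift independently would cost £188, but that ignores the shift limits.
An optimal schedule: Block 1→Eriksen, Block 2→Eriksen+Baptiste, Block 3→Tran, Block 4→Kahale, Block 5→Vasquez, Block 6→Tran+Vasquez, Block 7→Kahale.
Total: 18 + 18 + 28 + 27 + 21 + 26 + 27 + 26 + 21 = £212.

£212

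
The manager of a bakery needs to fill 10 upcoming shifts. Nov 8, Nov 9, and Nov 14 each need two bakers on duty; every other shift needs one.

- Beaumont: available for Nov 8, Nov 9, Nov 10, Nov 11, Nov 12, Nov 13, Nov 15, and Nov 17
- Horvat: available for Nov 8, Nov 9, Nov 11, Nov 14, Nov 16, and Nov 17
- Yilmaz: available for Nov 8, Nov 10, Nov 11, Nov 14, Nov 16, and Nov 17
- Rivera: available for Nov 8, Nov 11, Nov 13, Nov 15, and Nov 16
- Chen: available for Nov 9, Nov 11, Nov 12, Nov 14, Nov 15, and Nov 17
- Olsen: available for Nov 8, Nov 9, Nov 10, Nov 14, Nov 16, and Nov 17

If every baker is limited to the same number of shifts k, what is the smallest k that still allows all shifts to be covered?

With 6 bakers and 13 worker-slots to fill, someone must work at least ⌈13/6⌉ = 3 shifts, so k ≥ 3.
k = 3 works: Nov 8→Yilmaz+Rivera, Nov 9→Chen+Olsen, Nov 10→Beaumont, Nov 11→Horvat, Nov 12→Beaumont, Nov 13→Beaumont, Nov 14→Yilmaz+Chen, Nov 15→Rivera, Nov 16→Horvat, Nov 17→Horvat.
Loads: Beaumont 3, Horvat 3, Yilmaz 2, Rivera 2, Chen 2, Olsen 1 — all ≤ 3.

3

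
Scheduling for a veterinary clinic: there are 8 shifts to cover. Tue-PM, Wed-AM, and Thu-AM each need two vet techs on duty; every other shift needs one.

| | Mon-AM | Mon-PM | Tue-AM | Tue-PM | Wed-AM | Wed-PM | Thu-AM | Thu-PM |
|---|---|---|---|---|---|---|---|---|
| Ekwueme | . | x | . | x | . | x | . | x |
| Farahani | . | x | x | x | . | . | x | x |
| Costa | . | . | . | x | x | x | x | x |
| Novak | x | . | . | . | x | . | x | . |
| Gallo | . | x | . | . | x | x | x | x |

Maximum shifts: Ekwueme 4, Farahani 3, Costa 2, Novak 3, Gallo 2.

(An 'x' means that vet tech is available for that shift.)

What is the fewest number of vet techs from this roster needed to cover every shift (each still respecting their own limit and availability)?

11 slots to fill and no one can take more than 4, so at least ⌈11/4⌉ = 3 vet techs are needed.
Any 3 vet techs together have capacity at most 4+3+3 = 10 < 11 slots, so 3 can never suffice.
Ekwueme, Farahani, Costa, and Novak alone can cover everything: Mon-AM→Novak, Mon-PM→Ekwueme, Tue-AM→Farahani, Tue-PM→Ekwueme+Farahani, Wed-AM→Costa+Novak, Wed-PM→Ekwueme, Thu-AM→Farahani+Costa, Thu-PM→Ekwueme.

4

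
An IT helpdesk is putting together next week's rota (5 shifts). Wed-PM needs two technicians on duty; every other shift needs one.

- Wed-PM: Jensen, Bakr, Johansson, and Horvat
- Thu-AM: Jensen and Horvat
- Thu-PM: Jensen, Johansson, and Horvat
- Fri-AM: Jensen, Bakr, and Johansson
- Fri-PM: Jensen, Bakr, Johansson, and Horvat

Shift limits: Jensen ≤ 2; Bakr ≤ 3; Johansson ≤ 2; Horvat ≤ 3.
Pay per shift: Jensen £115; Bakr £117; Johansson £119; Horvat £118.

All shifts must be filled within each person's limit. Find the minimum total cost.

Picking the cheapest available technician for each shift independently would cost £692, but that ignores the shift limits.
An optimal schedule: Wed-PM→Bakr+Horvat, Thu-AM→Jensen, Thu-PM→Jensen, Fri-AM→Bakr, Fri-PM→Bakr.
Total: 117 + 118 + 115 + 115 + 117 + 117 = £699.

£699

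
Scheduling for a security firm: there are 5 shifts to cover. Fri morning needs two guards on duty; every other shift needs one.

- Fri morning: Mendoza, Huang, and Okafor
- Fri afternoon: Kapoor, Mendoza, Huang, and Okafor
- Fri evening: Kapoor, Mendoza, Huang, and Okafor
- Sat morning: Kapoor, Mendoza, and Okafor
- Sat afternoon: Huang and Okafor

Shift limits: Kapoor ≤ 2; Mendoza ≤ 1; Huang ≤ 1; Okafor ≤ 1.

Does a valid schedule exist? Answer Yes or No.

No

Shifts {Fri morning, Fri afternoon, Fri evening, Sat morning, Sat afternoon} need 6 worker-slots in total, but the guards available for any of those shifts (Kapoor, Mendoza, Huang, and Okafor) can supply at most 5 among them. So no valid schedule exists.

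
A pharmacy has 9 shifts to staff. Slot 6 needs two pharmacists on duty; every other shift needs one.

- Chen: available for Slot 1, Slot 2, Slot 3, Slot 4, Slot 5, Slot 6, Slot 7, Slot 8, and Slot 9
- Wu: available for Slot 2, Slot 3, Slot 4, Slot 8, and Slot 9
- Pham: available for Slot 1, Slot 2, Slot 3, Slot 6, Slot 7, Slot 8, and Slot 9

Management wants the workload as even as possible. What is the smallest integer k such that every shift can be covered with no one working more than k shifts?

4

With 3 pharmacists and 10 worker-slots to fill, someone must work at least ⌈10/3⌉ = 4 shifts, so k ≥ 4.
k = 4 works: Slot 1→Chen, Slot 2→Wu, Slot 3→Wu, Slot 4→Chen, Slot 5→Chen, Slot 6→Chen+Pham, Slot 7→Pham, Slot 8→Wu, Slot 9→Wu.
Loads: Chen 4, Wu 4, Pham 2 — all ≤ 4.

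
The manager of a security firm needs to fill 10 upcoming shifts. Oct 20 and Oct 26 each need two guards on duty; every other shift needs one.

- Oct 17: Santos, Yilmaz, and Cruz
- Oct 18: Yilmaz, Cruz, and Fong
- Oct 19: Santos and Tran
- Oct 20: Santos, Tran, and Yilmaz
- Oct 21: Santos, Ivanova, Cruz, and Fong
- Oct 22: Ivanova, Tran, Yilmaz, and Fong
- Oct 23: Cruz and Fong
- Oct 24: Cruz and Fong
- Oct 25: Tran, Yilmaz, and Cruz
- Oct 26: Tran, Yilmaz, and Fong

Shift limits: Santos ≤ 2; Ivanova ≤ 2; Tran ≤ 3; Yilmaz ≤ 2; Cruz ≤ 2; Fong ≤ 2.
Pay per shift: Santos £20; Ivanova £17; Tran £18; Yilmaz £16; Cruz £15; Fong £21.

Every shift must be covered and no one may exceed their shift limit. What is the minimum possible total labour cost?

£211

Picking the cheapest available guard for each shift independently would cost £192, but that ignores the shift limits.
An optimal schedule: Oct 17→Santos, Oct 18→Yilmaz, Oct 19→Santos, Oct 20→Tran+Yilmaz, Oct 21→Ivanova, Oct 22→Ivanova, Oct 23→Cruz, Oct 24→Cruz, Oct 25→Tran, Oct 26→Tran+Fong.
Total: 20 + 16 + 20 + 18 + 16 + 17 + 17 + 15 + 15 + 18 + 18 + 21 = £211.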